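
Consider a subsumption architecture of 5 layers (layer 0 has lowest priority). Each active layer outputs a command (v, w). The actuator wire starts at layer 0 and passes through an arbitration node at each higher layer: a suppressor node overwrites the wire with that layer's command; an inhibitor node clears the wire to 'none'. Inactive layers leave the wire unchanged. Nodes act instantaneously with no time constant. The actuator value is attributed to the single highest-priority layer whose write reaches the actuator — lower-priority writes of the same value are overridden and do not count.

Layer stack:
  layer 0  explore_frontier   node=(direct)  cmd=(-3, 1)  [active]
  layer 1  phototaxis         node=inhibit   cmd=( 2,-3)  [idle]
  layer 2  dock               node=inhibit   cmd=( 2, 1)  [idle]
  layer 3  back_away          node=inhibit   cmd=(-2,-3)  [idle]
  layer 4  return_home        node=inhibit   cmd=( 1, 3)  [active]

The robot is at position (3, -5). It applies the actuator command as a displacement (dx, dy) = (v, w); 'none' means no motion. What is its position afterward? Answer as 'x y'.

3 -5

[0] explore_frontier on; wire := (-3, 1)
[1] phototaxis off; pass (-3, 1)
[2] dock off; pass (-3, 1)
[3] back_away off; pass (-3, 1)
[4] return_home on (inhibit); wire := none
output none
position: (3, -5) + none = (3, -5)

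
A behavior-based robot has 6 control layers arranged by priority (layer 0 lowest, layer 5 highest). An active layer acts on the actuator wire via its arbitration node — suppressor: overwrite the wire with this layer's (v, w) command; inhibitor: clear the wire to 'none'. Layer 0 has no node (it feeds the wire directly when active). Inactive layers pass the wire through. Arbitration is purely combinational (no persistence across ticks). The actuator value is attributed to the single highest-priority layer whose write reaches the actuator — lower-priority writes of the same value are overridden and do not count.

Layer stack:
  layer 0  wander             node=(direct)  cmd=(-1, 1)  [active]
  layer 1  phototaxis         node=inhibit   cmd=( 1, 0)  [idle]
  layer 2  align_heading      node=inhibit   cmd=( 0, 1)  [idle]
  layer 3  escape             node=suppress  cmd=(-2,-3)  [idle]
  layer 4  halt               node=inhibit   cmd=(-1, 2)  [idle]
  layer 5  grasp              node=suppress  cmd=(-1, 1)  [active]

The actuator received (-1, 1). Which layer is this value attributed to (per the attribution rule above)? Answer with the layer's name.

grasp

L0 wander: active, feeds wire = (-1, 1)
L1 phototaxis: idle → wire stays (-1, 1)
L2 align_heading: idle → wire stays (-1, 1)
L3 escape: idle → wire stays (-1, 1)
L4 halt: idle → wire stays (-1, 1)
L5 grasp: active, suppressor → wire = (-1, 1)
actuator = (-1, 1)
last writer: layer 5 = grasp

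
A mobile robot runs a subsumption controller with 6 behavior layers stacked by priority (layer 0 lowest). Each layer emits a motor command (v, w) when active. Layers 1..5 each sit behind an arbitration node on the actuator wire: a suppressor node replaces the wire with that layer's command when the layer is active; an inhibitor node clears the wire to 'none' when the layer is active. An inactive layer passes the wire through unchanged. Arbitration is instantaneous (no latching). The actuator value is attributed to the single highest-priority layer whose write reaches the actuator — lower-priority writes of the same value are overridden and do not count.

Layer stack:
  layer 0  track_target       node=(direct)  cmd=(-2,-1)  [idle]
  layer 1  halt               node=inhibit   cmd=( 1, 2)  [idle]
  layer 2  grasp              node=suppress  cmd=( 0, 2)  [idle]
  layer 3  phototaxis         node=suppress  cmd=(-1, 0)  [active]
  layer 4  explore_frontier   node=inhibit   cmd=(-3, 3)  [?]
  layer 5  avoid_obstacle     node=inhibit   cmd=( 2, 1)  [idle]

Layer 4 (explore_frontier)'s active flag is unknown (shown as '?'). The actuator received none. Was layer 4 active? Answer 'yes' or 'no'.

yes

If layer 4 is active=yes:
  actuator would be none
If layer 4 is active=no:
  actuator would be (-1, 0)
Observed none, so layer 4 was active.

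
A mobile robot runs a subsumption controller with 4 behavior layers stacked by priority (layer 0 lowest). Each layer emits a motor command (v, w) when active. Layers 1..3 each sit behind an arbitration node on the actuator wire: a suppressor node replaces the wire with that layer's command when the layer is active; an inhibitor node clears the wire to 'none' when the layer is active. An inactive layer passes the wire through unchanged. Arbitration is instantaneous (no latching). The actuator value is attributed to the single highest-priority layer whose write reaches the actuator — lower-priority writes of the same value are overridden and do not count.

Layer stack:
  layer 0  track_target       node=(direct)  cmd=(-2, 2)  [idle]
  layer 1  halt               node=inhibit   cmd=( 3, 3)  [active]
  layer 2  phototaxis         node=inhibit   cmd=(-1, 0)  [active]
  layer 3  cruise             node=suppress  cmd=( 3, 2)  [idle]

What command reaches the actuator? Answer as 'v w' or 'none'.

none

[0] track_target off; wire := none
[1] halt on (inhibit); wire := none
[2] phototaxis on (inhibit); wire := none
[3] cruise off; pass none
output none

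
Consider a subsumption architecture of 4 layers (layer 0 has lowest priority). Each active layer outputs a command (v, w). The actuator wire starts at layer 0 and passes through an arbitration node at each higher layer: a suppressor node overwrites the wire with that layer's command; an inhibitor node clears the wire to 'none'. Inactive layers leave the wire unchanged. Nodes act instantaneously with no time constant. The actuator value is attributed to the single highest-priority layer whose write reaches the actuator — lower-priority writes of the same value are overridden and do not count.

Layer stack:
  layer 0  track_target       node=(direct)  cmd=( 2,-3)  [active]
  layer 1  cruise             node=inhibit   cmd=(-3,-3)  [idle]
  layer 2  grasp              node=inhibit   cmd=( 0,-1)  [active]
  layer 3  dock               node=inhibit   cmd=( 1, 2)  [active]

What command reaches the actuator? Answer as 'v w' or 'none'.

none

layer 0 (track_target) active — direct: (2, -3)
layer 1 (cruise) idle — unchanged: (2, -3)
layer 2 (grasp) active — inhibits: none
layer 3 (dock) active — inhibits: none
→ actuator none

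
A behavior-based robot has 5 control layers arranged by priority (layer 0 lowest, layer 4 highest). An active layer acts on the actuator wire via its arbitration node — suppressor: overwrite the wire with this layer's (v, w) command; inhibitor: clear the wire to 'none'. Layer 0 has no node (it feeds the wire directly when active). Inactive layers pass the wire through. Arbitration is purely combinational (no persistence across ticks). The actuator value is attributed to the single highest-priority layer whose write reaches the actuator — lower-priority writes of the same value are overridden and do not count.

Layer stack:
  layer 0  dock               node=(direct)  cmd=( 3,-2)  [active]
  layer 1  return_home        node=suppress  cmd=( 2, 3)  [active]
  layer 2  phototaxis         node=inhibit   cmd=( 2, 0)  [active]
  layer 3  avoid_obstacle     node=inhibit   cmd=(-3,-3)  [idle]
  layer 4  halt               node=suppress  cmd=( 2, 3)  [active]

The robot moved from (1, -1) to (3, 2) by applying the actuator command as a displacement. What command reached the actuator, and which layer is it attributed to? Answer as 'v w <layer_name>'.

displacement = (3, 2) − (1, -1) = (2, 3)
L0 dock: active, feeds wire = (3, -2)
L1 return_home: active, suppressor → wire = (2, 3)
L2 phototaxis: active, inhibitor → wire = none
L3 avoid_obstacle: idle → wire stays none
L4 halt: active, suppressor → wire = (2, 3)
actuator = (2, 3) — from layer 4 (halt)

2 3 halt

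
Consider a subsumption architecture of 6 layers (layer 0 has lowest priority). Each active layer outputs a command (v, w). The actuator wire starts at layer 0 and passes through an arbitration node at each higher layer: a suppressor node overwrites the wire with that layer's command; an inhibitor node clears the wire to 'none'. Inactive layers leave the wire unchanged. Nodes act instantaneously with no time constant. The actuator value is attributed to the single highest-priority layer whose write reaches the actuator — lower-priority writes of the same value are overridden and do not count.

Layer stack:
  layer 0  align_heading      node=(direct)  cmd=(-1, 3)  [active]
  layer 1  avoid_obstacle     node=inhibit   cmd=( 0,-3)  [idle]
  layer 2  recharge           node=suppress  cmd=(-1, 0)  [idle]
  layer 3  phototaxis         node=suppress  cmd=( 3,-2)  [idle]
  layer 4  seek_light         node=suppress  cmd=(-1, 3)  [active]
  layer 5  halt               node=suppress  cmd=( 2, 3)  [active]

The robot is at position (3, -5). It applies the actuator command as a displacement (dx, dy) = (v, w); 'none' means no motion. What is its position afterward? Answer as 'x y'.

5 -2

L0 align_heading: active, feeds wire = (-1, 3)
L1 avoid_obstacle: idle → wire stays (-1, 3)
L2 recharge: idle → wire stays (-1, 3)
L3 phototaxis: idle → wire stays (-1, 3)
L4 seek_light: active, suppressor → wire = (-1, 3)
L5 halt: active, suppressor → wire = (2, 3)
actuator = (2, 3)
position: (3, -5) + (2, 3) = (5, -2)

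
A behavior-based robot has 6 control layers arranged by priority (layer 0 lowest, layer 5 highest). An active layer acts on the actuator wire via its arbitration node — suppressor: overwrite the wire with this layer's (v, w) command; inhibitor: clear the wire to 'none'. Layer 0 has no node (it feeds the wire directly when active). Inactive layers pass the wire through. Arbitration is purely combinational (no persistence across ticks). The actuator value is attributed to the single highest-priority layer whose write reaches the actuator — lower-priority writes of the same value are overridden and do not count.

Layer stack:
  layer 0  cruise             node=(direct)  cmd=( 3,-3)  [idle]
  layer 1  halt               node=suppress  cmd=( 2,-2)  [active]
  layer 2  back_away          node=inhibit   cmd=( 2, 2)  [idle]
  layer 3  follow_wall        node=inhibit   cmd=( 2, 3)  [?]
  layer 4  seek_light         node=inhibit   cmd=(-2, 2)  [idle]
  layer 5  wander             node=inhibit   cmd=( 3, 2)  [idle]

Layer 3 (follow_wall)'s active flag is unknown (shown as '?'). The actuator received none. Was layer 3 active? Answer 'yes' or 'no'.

If layer 3 is active=yes:
  actuator would be none
If layer 3 is active=no:
  actuator would be (2, -2)
Observed none, so layer 3 was active.

yes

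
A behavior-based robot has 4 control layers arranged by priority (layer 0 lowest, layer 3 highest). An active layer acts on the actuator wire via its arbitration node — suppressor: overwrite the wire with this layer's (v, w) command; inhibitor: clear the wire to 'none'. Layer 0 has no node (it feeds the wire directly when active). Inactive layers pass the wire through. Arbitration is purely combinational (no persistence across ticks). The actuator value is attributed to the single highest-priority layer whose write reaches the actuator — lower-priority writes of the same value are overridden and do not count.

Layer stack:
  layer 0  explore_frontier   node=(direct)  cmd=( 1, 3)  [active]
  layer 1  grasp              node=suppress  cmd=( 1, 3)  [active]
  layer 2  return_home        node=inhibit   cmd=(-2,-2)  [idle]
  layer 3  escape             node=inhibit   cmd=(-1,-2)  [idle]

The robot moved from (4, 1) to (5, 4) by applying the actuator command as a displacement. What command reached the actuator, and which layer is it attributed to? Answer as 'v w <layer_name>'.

displacement = (5, 4) − (4, 1) = (1, 3)
L0 explore_frontier: active, feeds wire = (1, 3)
L1 grasp: active, suppressor → wire = (1, 3)
L2 return_home: idle → wire stays (1, 3)
L3 escape: idle → wire stays (1, 3)
actuator = (1, 3) — from layer 1 (grasp)

1 3 grasp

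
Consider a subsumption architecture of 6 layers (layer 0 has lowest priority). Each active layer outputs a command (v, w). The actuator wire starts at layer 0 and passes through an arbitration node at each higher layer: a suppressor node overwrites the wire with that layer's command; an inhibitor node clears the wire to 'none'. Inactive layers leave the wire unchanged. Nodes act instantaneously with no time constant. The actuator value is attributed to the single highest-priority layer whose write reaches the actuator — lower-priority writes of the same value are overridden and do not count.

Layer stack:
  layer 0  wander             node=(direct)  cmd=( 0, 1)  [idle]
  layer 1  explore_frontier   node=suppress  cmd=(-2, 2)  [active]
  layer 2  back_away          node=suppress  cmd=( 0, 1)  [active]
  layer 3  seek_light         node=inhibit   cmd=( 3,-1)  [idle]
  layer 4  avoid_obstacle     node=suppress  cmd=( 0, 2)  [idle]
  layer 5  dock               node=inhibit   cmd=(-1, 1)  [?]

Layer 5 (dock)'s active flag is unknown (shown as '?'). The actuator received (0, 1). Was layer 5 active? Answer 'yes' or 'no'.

If layer 5 is active=yes:
  actuator would be none
If layer 5 is active=no:
  actuator would be (0, 1)
Observed (0, 1), so layer 5 was idle.

no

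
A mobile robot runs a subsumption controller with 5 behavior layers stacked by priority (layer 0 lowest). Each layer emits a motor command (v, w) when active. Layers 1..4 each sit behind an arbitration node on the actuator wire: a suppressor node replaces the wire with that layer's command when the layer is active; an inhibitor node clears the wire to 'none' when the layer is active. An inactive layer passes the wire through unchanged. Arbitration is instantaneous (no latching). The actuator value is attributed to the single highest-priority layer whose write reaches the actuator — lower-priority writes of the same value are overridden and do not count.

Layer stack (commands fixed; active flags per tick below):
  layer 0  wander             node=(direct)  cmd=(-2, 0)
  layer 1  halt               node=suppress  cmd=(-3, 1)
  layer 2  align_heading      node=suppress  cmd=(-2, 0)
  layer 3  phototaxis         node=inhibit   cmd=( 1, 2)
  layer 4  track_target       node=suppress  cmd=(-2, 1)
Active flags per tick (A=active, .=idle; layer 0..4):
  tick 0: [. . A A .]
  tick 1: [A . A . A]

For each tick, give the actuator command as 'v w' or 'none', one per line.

tick 0:
  L0 wander: idle → wire = none
  L1 halt: idle → wire stays none
  L2 align_heading: active, suppressor → wire = (-2, 0)
  L3 phototaxis: active, inhibitor → wire = none
  L4 track_target: idle → wire stays none
  actuator = none
tick 1:
  L0 wander: active, feeds wire = (-2, 0)
  L1 halt: idle → wire stays (-2, 0)
  L2 align_heading: active, suppressor → wire = (-2, 0)
  L3 phototaxis: idle → wire stays (-2, 0)
  L4 track_target: active, suppressor → wire = (-2, 1)
  actuator = (-2, 1)

none
-2 1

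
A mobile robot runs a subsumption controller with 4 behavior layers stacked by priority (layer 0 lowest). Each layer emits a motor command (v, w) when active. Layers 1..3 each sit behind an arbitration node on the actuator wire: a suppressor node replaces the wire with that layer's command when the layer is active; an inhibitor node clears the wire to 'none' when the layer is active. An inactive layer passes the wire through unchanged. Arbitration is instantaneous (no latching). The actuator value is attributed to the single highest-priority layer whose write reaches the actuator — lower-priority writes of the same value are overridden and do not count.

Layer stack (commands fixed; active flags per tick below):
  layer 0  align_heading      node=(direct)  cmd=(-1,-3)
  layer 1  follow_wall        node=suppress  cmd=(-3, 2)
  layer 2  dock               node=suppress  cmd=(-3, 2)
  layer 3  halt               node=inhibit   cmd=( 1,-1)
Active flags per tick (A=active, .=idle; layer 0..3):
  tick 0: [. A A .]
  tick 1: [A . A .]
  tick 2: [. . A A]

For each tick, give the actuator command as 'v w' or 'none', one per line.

tick 0:
  [0] align_heading off; wire := none
  [1] follow_wall on (suppress); wire := (-3, 2)
  [2] dock on (suppress); wire := (-3, 2)
  [3] halt off; pass (-3, 2)
  output (-3, 2)
tick 1:
  [0] align_heading on; wire := (-1, -3)
  [1] follow_wall off; pass (-1, -3)
  [2] dock on (suppress); wire := (-3, 2)
  [3] halt off; pass (-3, 2)
  output (-3, 2)
tick 2:
  [0] align_heading off; wire := none
  [1] follow_wall off; pass none
  [2] dock on (suppress); wire := (-3, 2)
  [3] halt on (inhibit); wire := none
  output none

-3 2
-3 2
none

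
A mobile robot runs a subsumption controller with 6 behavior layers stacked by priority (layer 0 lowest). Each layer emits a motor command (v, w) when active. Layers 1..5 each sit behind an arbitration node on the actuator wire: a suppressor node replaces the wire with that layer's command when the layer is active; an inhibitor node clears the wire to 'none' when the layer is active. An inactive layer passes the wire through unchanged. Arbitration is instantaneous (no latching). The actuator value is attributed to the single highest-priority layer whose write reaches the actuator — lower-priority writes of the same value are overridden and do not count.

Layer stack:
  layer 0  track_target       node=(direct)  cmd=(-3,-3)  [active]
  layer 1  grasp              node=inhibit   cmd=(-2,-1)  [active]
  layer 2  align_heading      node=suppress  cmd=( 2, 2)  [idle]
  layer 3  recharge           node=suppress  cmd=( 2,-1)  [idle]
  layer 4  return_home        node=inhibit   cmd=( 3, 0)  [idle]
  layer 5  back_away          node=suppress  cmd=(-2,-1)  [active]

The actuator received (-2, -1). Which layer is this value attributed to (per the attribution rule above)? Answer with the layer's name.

back_away

[0] track_target on; wire := (-3, -3)
[1] grasp on (inhibit); wire := none
[2] align_heading off; pass none
[3] recharge off; pass none
[4] return_home off; pass none
[5] back_away on (suppress); wire := (-2, -1)
output (-2, -1)
last writer: layer 5 = back_away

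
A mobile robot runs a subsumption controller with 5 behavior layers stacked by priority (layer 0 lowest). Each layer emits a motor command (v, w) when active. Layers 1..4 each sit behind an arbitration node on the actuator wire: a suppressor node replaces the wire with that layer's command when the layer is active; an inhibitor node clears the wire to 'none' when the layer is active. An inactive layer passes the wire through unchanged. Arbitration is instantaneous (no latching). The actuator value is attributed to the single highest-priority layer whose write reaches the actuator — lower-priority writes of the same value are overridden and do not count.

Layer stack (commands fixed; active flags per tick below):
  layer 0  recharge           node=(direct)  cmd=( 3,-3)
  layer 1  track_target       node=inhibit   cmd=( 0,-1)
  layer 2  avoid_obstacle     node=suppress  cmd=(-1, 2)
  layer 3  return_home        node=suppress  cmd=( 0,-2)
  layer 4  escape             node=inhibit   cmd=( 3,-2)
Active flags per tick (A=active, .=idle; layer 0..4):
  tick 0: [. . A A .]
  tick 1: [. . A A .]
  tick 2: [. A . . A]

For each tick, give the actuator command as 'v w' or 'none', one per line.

0 -2
0 -2
none

tick 0:
  L0 recharge: idle → wire = none
  L1 track_target: idle → wire stays none
  L2 avoid_obstacle: active, suppressor → wire = (-1, 2)
  L3 return_home: active, suppressor → wire = (0, -2)
  L4 escape: idle → wire stays (0, -2)
  actuator = (0, -2)
tick 1:
  L0 recharge: idle → wire = none
  L1 track_target: idle → wire stays none
  L2 avoid_obstacle: active, suppressor → wire = (-1, 2)
  L3 return_home: active, suppressor → wire = (0, -2)
  L4 escape: idle → wire stays (0, -2)
  actuator = (0, -2)
tick 2:
  L0 recharge: idle → wire = none
  L1 track_target: active, inhibitor → wire = none
  L2 avoid_obstacle: idle → wire stays none
  L3 return_home: idle → wire stays none
  L4 escape: active, inhibitor → wire = none
  actuator = none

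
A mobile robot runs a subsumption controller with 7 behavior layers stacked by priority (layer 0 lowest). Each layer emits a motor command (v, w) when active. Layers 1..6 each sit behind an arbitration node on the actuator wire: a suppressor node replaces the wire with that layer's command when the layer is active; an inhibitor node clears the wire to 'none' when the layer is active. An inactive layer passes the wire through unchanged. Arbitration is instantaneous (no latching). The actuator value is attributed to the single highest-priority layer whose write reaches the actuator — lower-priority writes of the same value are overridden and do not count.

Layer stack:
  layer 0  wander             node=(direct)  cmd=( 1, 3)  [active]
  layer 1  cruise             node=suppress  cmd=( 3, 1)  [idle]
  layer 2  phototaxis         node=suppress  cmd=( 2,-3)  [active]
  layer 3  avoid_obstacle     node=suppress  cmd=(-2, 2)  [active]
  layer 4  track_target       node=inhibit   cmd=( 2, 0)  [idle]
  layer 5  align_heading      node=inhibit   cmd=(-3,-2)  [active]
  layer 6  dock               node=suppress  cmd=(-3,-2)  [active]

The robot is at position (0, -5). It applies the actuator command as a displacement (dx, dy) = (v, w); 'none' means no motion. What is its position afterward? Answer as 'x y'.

L0 wander: active, feeds wire = (1, 3)
L1 cruise: idle → wire stays (1, 3)
L2 phototaxis: active, suppressor → wire = (2, -3)
L3 avoid_obstacle: active, suppressor → wire = (-2, 2)
L4 track_target: idle → wire stays (-2, 2)
L5 align_heading: active, inhibitor → wire = none
L6 dock: active, suppressor → wire = (-3, -2)
actuator = (-3, -2)
position: (0, -5) + (-3, -2) = (-3, -7)

-3 -7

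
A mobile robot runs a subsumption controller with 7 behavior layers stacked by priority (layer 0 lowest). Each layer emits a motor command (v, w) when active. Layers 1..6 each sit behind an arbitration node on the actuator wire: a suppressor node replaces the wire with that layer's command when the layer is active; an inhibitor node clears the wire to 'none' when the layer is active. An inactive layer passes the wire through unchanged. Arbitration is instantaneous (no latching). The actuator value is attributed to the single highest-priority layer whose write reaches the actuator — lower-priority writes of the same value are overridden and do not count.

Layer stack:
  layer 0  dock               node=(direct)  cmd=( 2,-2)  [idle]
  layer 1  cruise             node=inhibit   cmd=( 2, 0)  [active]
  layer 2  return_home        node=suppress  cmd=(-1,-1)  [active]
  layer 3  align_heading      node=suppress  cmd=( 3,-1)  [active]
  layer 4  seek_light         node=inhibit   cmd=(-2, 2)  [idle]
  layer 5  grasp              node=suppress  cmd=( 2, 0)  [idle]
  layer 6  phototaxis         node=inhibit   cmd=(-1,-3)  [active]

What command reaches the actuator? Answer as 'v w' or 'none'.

[0] dock off; wire := none
[1] cruise on (inhibit); wire := none
[2] return_home on (suppress); wire := (-1, -1)
[3] align_heading on (suppress); wire := (3, -1)
[4] seek_light off; pass (3, -1)
[5] grasp off; pass (3, -1)
[6] phototaxis on (inhibit); wire := none
output none

none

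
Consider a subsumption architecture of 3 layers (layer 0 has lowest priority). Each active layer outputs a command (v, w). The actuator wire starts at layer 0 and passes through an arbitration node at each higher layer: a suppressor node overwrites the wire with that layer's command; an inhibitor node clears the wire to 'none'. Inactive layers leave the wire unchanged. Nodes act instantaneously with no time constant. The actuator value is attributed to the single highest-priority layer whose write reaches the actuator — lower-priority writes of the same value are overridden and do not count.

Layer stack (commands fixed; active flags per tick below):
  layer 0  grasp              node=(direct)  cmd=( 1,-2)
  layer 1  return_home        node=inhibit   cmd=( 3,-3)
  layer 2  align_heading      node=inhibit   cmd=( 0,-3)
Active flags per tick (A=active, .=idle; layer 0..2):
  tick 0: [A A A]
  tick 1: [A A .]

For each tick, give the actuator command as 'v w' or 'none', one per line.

none
none

tick 0:
  [0] grasp on; wire := (1, -2)
  [1] return_home on (inhibit); wire := none
  [2] align_heading on (inhibit); wire := none
  output none
tick 1:
  [0] grasp on; wire := (1, -2)
  [1] return_home on (inhibit); wire := none
  [2] align_heading off; pass none
  output none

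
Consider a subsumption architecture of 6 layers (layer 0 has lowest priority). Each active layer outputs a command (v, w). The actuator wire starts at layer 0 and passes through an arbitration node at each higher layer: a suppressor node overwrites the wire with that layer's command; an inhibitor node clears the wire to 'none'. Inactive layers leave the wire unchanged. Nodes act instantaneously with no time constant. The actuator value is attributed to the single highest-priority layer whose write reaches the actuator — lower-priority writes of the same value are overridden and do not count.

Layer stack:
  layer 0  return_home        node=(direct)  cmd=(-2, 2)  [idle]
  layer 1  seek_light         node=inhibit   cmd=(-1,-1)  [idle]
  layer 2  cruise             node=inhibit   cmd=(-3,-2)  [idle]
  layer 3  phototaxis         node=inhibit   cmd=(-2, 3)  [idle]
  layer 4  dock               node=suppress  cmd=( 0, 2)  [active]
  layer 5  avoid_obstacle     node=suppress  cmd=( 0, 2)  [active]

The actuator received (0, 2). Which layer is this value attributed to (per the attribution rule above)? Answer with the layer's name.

avoid_obstacle

L0 return_home: idle → wire = none
L1 seek_light: idle → wire stays none
L2 cruise: idle → wire stays none
L3 phototaxis: idle → wire stays none
L4 dock: active, suppressor → wire = (0, 2)
L5 avoid_obstacle: active, suppressor → wire = (0, 2)
actuator = (0, 2)
last writer: layer 5 = avoid_obstacle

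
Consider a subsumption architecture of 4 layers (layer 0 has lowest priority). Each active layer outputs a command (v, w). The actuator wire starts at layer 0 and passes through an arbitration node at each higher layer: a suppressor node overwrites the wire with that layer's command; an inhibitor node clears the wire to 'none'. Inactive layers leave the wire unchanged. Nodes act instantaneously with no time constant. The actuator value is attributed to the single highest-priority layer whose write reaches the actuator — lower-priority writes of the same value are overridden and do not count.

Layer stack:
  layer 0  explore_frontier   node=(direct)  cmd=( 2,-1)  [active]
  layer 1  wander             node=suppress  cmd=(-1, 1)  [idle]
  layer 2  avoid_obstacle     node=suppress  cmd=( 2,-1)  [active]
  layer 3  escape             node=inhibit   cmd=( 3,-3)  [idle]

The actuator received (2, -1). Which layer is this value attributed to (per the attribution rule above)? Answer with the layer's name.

avoid_obstacle

layer 0 (explore_frontier) active — direct: (2, -1)
layer 1 (wander) idle — unchanged: (2, -1)
layer 2 (avoid_obstacle) active — suppresses: (2, -1)
layer 3 (escape) idle — unchanged: (2, -1)
→ actuator (2, -1)
last writer: layer 2 = avoid_obstacle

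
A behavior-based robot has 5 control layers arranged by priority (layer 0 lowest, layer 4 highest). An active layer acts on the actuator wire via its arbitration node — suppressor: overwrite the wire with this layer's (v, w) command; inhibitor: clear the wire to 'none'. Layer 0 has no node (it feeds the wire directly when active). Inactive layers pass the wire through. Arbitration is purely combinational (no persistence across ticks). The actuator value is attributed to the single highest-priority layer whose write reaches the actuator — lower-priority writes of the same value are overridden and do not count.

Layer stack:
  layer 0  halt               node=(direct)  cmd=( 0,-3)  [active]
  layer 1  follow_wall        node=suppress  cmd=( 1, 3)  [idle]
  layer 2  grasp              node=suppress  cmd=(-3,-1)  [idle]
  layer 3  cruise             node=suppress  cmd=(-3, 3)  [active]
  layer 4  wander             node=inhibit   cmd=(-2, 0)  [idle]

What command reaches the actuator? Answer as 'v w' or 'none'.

-3 3

L0 halt: active, feeds wire = (0, -3)
L1 follow_wall: idle → wire stays (0, -3)
L2 grasp: idle → wire stays (0, -3)
L3 cruise: active, suppressor → wire = (-3, 3)
L4 wander: idle → wire stays (-3, 3)
actuator = (-3, 3)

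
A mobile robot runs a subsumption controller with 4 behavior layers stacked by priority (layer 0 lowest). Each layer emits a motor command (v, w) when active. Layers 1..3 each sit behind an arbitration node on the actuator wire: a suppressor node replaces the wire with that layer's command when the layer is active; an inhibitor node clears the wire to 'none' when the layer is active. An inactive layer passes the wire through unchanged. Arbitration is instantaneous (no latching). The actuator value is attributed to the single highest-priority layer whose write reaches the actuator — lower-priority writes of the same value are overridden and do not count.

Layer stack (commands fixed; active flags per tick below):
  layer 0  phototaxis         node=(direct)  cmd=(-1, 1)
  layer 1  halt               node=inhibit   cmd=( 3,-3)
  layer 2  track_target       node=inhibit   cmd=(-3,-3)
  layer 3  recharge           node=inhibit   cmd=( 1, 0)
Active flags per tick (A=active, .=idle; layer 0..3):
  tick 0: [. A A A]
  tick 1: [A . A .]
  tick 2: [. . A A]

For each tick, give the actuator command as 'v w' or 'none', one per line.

tick 0:
  L0 phototaxis: idle → wire = none
  L1 halt: active, inhibitor → wire = none
  L2 track_target: active, inhibitor → wire = none
  L3 recharge: active, inhibitor → wire = none
  actuator = none
tick 1:
  L0 phototaxis: active, feeds wire = (-1, 1)
  L1 halt: idle → wire stays (-1, 1)
  L2 track_target: active, inhibitor → wire = none
  L3 recharge: idle → wire stays none
  actuator = none
tick 2:
  L0 phototaxis: idle → wire = none
  L1 halt: idle → wire stays none
  L2 track_target: active, inhibitor → wire = none
  L3 recharge: active, inhibitor → wire = none
  actuator = none

none
none
none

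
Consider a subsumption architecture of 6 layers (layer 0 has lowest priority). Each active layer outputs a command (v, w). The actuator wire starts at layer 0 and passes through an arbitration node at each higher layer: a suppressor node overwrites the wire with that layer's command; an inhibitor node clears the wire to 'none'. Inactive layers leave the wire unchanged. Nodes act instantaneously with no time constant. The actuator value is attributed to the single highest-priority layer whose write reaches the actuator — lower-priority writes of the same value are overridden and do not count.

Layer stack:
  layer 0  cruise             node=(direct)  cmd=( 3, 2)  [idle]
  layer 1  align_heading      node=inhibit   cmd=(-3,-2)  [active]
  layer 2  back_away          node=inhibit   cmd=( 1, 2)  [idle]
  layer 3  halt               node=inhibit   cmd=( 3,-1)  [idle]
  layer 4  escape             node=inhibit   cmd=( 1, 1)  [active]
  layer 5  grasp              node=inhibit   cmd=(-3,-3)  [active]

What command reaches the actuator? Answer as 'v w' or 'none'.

none

layer 0 (cruise) idle — none
layer 1 (align_heading) active — inhibits: none
layer 2 (back_away) idle — unchanged: none
layer 3 (halt) idle — unchanged: none
layer 4 (escape) active — inhibits: none
layer 5 (grasp) active — inhibits: none
→ actuator none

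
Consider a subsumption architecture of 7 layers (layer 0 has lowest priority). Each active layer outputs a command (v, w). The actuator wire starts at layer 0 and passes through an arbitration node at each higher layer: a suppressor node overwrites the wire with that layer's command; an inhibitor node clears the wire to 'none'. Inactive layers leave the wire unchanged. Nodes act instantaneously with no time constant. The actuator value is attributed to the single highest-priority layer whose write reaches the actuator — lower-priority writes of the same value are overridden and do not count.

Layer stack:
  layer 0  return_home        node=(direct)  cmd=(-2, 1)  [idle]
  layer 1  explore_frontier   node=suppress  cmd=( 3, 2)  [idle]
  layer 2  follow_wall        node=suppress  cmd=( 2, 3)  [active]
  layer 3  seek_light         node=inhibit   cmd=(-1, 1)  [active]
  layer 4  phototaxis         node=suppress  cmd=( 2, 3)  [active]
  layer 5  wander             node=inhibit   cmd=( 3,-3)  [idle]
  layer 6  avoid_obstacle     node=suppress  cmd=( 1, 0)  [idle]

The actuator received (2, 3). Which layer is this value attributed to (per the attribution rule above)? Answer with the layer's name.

phototaxis

L0 return_home: idle → wire = none
L1 explore_frontier: idle → wire stays none
L2 follow_wall: active, suppressor → wire = (2, 3)
L3 seek_light: active, inhibitor → wire = none
L4 phototaxis: active, suppressor → wire = (2, 3)
L5 wander: idle → wire stays (2, 3)
L6 avoid_obstacle: idle → wire stays (2, 3)
actuator = (2, 3)
last writer: layer 4 = phototaxis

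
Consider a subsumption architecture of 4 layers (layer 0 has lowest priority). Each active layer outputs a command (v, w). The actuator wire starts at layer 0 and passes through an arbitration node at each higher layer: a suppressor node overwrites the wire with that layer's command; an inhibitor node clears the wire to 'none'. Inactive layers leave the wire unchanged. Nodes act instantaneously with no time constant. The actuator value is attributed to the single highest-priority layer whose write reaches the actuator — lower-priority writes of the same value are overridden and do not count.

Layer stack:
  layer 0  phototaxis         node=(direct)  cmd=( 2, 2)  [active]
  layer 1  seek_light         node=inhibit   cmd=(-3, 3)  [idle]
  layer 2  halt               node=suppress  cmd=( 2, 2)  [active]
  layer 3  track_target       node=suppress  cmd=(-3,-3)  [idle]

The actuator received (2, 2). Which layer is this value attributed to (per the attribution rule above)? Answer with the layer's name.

halt

[0] phototaxis on; wire := (2, 2)
[1] seek_light off; pass (2, 2)
[2] halt on (suppress); wire := (2, 2)
[3] track_target off; pass (2, 2)
output (2, 2)
last writer: layer 2 = halt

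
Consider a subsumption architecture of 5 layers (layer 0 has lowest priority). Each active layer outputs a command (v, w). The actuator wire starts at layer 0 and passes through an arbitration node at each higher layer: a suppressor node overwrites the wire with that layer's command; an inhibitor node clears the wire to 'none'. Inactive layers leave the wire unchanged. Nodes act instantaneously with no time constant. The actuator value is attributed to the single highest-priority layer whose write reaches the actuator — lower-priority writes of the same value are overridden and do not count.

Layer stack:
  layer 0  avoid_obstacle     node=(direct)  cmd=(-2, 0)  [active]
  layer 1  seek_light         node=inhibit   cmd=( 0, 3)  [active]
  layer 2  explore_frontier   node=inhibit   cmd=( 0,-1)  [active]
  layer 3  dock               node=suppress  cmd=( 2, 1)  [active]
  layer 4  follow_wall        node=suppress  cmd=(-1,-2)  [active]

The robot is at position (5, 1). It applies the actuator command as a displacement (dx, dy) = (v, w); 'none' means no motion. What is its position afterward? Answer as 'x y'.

4 -1

layer 0 (avoid_obstacle) active — direct: (-2, 0)
layer 1 (seek_light) active — inhibits: none
layer 2 (explore_frontier) active — inhibits: none
layer 3 (dock) active — suppresses: (2, 1)
layer 4 (follow_wall) active — suppresses: (-1, -2)
→ actuator (-1, -2)
position: (5, 1) + (-1, -2) = (4, -1)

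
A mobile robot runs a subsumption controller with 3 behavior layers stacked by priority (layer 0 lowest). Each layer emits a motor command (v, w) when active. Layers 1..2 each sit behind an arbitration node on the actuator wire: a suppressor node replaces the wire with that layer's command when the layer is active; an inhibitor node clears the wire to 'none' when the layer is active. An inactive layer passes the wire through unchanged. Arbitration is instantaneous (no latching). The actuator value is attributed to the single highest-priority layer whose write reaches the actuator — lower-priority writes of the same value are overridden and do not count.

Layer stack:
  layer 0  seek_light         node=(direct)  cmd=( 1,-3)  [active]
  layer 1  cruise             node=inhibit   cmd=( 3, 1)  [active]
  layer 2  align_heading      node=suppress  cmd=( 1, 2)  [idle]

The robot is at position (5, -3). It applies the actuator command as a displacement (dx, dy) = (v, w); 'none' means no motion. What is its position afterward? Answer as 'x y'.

L0 seek_light: active, feeds wire = (1, -3)
L1 cruise: active, inhibitor → wire = none
L2 align_heading: idle → wire stays none
actuator = none
position: (5, -3) + none = (5, -3)

5 -3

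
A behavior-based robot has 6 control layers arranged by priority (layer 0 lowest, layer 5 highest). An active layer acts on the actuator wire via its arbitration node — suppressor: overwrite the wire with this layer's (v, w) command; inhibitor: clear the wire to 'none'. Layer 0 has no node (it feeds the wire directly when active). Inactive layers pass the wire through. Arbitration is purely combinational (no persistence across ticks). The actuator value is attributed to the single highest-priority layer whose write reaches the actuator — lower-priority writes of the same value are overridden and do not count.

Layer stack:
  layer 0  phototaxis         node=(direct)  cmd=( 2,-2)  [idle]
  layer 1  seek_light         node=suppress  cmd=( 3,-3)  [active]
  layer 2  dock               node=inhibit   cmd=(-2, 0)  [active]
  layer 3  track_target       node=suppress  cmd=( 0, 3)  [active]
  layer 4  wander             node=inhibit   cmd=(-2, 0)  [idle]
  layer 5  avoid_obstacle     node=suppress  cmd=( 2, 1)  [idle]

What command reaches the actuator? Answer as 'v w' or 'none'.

L0 phototaxis: idle → wire = none
L1 seek_light: active, suppressor → wire = (3, -3)
L2 dock: active, inhibitor → wire = none
L3 track_target: active, suppressor → wire = (0, 3)
L4 wander: idle → wire stays (0, 3)
L5 avoid_obstacle: idle → wire stays (0, 3)
actuator = (0, 3)

0 3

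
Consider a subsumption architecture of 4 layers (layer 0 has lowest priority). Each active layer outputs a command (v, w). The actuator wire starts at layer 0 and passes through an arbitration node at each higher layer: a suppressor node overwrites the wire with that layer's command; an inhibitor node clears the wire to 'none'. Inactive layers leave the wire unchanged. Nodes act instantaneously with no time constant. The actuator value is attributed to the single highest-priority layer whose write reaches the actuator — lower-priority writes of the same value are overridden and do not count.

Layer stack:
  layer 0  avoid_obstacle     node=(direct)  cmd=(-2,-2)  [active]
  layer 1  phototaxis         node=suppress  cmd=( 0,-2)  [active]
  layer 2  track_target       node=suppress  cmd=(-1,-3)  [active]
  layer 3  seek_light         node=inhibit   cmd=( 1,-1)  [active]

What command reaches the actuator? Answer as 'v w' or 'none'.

none

[0] avoid_obstacle on; wire := (-2, -2)
[1] phototaxis on (suppress); wire := (0, -2)
[2] track_target on (suppress); wire := (-1, -3)
[3] seek_light on (inhibit); wire := none
output none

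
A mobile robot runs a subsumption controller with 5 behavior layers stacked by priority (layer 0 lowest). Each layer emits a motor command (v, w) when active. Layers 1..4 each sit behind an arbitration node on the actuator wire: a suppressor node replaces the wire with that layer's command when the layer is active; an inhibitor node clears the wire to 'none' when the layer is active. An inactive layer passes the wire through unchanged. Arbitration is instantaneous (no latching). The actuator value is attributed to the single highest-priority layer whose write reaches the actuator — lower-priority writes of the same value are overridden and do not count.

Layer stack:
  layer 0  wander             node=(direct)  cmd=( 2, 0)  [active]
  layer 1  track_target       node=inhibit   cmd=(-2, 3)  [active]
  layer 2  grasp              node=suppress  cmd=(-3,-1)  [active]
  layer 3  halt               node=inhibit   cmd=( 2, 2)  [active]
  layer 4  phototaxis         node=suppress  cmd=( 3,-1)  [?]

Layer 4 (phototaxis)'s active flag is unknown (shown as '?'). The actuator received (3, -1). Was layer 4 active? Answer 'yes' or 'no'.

yes

If layer 4 is active=yes:
  actuator would be (3, -1)
If layer 4 is active=no:
  actuator would be none
Observed (3, -1), so layer 4 was active.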